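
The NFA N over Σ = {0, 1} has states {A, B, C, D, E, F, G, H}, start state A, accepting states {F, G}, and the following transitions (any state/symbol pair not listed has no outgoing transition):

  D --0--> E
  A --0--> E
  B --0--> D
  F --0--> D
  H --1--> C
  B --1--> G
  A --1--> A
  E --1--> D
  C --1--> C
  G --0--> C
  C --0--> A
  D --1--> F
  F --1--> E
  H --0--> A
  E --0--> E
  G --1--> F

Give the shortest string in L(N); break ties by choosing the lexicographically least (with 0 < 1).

A breadth-first search from A reaches an accepting state first via the path A → E → D → F on input 011.
No string of length < 3 is accepted (BFS exhausts all shorter strings without reaching an accepting state), and 011 is the lexicographically least accepting string of length 3.

011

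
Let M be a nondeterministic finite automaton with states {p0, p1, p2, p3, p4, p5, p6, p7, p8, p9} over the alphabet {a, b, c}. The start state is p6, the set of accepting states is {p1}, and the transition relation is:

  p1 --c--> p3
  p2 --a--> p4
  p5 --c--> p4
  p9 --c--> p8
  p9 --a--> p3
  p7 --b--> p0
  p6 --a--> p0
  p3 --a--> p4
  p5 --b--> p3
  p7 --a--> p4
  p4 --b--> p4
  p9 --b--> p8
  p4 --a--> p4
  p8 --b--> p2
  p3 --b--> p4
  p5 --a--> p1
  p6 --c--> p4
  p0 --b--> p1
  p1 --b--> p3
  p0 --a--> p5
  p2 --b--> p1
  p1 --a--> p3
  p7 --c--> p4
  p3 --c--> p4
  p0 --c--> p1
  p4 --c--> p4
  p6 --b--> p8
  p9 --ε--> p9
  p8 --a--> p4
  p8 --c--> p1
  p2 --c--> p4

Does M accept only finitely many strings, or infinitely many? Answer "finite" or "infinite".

finite

The useful states (reachable from p6 and able to reach an accepting state) are {p0, p1, p2, p5, p6, p8}.
Restricted to these states the transition graph has no cycle, so every accepting path has bounded length and L is finite.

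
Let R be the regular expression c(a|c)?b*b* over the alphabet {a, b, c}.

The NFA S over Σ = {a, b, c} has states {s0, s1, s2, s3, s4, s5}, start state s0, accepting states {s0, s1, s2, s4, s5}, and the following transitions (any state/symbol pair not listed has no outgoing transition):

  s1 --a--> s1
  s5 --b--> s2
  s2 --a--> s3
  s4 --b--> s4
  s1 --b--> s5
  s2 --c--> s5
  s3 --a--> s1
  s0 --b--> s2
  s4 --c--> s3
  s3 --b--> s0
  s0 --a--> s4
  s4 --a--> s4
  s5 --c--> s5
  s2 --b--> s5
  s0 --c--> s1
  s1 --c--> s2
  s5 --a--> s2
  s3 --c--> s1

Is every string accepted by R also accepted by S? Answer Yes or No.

Converting the expression R to a DFA (subset construction, then merging equivalent states) gives the minimal DFA with states {r0, r1, r2, r3}, start state r0, accepting states {r2, r3} and transitions r0: a→r1, b→r1, c→r2; r1: a→r1, b→r1, c→r1; r2: a→r3, b→r3, c→r3; r3: a→r1, b→r3, c→r1.
Exploring the product automaton R × S from the start pair (r0, s0), following both machines on each input symbol, reaches 11 state pairs: (r0, s0), (r1, s4), (r1, s2), (r2, s1), (r1, s3), (r1, s5), (r3, s1), (r3, s5), (r3, s2), (r1, s1), (r1, s0).
R accepts in {r2, r3} and S accepts in {s0, s1, s2, s4, s5}. The reachable pairs whose R-component is accepting are (r2, s1), (r3, s1), (r3, s5), (r3, s2); in each of them the S-component is accepting too, so the product for L(R) \ L(S) (R-component accepting, S-component rejecting) has no reachable accepting pair and the difference is empty.
Hence every string in L(R) is also in L(S).

Yes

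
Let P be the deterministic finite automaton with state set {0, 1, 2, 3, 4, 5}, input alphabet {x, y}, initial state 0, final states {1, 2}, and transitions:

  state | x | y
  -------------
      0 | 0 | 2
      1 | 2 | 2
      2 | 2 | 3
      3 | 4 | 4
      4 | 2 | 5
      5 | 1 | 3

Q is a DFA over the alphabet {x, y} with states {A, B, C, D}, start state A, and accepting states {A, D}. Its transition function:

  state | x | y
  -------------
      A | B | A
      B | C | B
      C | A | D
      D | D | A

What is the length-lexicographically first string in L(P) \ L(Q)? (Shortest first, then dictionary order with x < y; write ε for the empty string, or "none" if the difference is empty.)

The string xy is accepted by P but not by Q.
No shorter string lies in the difference, and xy is the lexicographically first length-2 string in L(P) \ L(Q).

xy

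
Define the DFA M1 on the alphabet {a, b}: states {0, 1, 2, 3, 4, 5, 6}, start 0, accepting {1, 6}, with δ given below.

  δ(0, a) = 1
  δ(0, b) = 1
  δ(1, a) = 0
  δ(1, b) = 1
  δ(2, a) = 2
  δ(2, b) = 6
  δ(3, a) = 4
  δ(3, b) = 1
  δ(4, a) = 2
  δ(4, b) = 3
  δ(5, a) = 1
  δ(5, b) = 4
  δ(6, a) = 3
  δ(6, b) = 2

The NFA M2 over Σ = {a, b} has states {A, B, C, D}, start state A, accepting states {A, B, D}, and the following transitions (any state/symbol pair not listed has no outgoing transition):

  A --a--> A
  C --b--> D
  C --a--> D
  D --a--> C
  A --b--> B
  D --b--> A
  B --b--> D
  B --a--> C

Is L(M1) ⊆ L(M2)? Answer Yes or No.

Yes

Exploring the product automaton M1 × M2 from the start pair (0, A), following both machines on each input symbol, reaches 5 state pairs: (0, A), (1, A), (1, B), (0, C), (1, D).
M1 accepts in {1, 6} and M2 accepts in {A, B, D}. The reachable pairs whose M1-component is accepting are (1, A), (1, B), (1, D); in each of them the M2-component is accepting too, so the product for L(M1) \ L(M2) (M1-component accepting, M2-component rejecting) has no reachable accepting pair and the difference is empty.
Hence every string in L(M1) is also in L(M2).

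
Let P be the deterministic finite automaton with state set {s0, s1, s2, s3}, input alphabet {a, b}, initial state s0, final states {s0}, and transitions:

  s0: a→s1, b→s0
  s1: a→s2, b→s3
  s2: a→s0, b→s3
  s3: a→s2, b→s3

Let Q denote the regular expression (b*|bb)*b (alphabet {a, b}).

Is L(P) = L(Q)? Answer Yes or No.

The empty string ε is accepted by P but rejected by Q.
So L(P) ≠ L(Q).

No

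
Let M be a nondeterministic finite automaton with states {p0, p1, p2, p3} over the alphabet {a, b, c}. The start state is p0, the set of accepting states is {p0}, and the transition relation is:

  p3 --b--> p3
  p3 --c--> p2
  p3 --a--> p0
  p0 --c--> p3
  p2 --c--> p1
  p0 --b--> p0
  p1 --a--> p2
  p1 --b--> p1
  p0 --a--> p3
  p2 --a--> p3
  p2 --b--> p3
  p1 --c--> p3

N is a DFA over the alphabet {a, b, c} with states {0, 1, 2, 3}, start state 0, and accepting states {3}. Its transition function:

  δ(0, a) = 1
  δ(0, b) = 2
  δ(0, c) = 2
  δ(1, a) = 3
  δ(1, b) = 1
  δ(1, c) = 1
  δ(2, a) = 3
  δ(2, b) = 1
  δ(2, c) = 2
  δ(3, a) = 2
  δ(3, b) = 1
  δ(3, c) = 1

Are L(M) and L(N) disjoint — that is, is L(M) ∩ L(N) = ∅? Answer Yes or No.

The string aa is accepted by both M and N.
Hence L(M) ∩ L(N) ≠ ∅.

No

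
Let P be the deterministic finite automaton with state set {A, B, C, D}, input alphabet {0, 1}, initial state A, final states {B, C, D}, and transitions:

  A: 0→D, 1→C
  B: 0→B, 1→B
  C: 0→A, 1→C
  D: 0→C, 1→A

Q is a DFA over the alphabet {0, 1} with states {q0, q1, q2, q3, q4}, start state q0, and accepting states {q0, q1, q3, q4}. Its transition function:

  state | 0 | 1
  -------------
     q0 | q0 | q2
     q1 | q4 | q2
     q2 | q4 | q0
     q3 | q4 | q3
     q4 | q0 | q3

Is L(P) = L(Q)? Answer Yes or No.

No

The string 1 is accepted by P but rejected by Q.
So L(P) ≠ L(Q).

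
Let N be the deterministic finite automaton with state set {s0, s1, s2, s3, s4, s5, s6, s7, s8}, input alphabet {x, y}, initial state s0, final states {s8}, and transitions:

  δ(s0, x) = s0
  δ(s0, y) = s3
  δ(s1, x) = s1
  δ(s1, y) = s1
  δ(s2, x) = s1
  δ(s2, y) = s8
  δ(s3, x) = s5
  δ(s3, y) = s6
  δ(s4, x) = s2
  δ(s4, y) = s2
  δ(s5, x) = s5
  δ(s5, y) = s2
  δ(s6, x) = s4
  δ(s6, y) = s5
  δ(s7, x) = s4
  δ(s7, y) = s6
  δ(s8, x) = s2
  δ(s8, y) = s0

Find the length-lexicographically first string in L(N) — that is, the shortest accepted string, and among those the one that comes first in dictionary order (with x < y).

A breadth-first search from s0 reaches an accepting state first via the path s0 → s3 → s5 → s2 → s8 on input yxyy.
No string of length < 4 is accepted (BFS exhausts all shorter strings without reaching an accepting state), and yxyy is the lexicographically least accepting string of length 4.

yxyy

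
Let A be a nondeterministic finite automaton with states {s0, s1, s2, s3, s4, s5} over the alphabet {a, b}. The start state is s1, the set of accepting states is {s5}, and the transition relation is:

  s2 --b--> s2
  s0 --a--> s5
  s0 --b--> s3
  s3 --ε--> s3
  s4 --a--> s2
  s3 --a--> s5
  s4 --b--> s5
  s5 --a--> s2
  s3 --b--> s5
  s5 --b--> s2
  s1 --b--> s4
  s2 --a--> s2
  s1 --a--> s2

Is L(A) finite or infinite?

finite

The useful states (reachable from s1 and able to reach an accepting state) are {s1, s4, s5}.
Restricted to these states the transition graph has no cycle, so every accepting path has bounded length and L is finite.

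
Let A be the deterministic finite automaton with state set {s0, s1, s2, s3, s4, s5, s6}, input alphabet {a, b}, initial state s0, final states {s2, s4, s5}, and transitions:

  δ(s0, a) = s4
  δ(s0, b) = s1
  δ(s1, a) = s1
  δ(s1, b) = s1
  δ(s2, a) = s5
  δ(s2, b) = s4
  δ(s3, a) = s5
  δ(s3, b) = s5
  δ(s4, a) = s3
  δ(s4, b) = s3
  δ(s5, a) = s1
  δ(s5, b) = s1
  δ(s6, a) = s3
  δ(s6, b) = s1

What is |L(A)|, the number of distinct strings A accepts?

5

The useful subgraph on states {s0, s3, s4, s5} is acyclic, so L(A) is finite; the longest accepting path visits 4 useful states, giving maximum string length 3.
Counting accepting paths from s0 by length: 1 of length 1, 4 of length 3. Total 5.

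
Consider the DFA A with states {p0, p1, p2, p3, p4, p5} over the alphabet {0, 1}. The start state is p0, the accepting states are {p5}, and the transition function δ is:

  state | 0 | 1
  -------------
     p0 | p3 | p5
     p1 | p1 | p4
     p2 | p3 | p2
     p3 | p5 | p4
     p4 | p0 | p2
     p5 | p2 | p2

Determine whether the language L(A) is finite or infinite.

State p0 is reachable from the start and can reach an accepting state, and it lies on the cycle p0 → p3 → p4 → p0.
Traversing that cycle any number of times yields accepted strings of unbounded length, so the language is infinite.

infinite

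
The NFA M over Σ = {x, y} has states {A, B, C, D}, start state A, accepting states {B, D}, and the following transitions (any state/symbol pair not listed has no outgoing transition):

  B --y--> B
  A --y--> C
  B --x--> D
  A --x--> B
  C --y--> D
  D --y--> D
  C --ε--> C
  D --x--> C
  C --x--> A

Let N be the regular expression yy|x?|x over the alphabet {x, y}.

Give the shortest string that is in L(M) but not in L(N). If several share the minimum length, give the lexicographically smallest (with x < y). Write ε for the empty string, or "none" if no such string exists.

xx

The string xx is accepted by M but not by N.
No shorter string lies in the difference, and xx is the lexicographically first length-2 string in L(M) \ L(N).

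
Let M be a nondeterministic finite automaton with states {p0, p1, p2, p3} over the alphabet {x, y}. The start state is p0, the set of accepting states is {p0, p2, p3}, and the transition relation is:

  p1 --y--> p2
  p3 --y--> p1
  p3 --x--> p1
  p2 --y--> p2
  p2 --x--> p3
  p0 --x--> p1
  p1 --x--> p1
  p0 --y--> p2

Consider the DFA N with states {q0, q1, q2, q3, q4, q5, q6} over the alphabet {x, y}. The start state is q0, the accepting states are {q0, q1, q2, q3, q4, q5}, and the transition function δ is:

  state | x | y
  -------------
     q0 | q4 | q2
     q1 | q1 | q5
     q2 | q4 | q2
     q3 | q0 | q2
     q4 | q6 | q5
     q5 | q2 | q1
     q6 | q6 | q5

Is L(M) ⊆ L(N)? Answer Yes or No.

Exploring the product automaton M × N from the start pair (p0, q0), following both machines on each input symbol, reaches 12 state pairs: (p0, q0), (p1, q4), (p2, q2), (p1, q6), (p2, q5), (p3, q4), (p3, q2), (p2, q1), (p1, q5), (p1, q2), (p3, q1), (p1, q1).
M accepts in {p0, p2, p3} and N accepts in {q0, q1, q2, q3, q4, q5}. The reachable pairs whose M-component is accepting are (p0, q0), (p2, q2), (p2, q5), (p3, q4), (p3, q2), (p2, q1), (p3, q1); in each of them the N-component is accepting too, so the product for L(M) \ L(N) (M-component accepting, N-component rejecting) has no reachable accepting pair and the difference is empty.
Hence every string in L(M) is also in L(N).

Yes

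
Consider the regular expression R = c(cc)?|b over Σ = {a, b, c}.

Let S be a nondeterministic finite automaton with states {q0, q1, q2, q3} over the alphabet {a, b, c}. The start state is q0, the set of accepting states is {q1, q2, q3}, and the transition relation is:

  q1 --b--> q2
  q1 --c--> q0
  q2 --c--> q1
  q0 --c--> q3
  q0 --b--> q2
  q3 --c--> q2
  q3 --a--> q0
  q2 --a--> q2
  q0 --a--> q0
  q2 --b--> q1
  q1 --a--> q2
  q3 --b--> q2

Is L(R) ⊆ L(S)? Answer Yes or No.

Yes

Converting the expression R to a DFA (subset construction, then merging equivalent states) gives the minimal DFA with states {r0, r1, r2, r3, r4}, start state r0, accepting states {r2, r3} and transitions r0: a→r1, b→r2, c→r3; r1: a→r1, b→r1, c→r1; r2: a→r1, b→r1, c→r1; r3: a→r1, b→r1, c→r4; r4: a→r1, b→r1, c→r2.
Exploring the product automaton R × S from the start pair (r0, q0), following both machines on each input symbol, reaches 9 state pairs: (r0, q0), (r1, q0), (r2, q2), (r3, q3), (r1, q2), (r1, q3), (r1, q1), (r4, q2), (r2, q1).
R accepts in {r2, r3} and S accepts in {q1, q2, q3}. The reachable pairs whose R-component is accepting are (r2, q2), (r3, q3), (r2, q1); in each of them the S-component is accepting too, so the product for L(R) \ L(S) (R-component accepting, S-component rejecting) has no reachable accepting pair and the difference is empty.
Hence every string in L(R) is also in L(S).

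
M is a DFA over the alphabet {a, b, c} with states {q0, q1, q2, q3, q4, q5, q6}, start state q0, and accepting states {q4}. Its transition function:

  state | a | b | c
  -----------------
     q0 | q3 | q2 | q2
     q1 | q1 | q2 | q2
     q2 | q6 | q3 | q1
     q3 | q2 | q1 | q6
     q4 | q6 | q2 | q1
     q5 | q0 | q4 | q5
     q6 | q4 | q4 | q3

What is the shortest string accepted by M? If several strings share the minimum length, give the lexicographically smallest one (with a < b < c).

A breadth-first search from q0 reaches an accepting state first via the path q0 → q3 → q6 → q4 on input aca.
No string of length < 3 is accepted (BFS exhausts all shorter strings without reaching an accepting state), and aca is the lexicographically least accepting string of length 3.

aca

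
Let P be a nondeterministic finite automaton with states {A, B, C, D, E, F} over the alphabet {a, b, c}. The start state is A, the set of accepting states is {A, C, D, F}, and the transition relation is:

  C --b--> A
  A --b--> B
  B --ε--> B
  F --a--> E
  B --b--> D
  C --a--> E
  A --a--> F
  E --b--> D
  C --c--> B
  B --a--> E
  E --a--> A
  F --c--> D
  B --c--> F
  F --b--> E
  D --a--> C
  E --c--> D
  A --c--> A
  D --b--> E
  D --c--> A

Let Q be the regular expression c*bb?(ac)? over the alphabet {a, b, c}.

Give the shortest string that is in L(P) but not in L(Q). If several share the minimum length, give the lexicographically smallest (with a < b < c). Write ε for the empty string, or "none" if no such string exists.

The empty string ε is accepted by P but not by Q.
Since ε is the unique shortest string, it is the required witness.

ε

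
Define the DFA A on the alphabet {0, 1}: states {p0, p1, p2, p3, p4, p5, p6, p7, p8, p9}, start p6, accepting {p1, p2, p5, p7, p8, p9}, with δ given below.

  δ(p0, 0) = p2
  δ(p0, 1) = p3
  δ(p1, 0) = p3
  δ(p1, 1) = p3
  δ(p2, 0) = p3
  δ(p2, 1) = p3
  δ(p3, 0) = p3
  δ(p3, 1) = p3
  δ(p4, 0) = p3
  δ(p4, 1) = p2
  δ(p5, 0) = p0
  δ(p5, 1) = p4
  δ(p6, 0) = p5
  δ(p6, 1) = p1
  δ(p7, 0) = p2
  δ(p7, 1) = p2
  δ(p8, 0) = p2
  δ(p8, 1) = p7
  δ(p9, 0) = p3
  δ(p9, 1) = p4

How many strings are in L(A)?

The useful subgraph on states {p0, p1, p2, p4, p5, p6} is acyclic, so L(A) is finite; the longest accepting path visits 4 useful states, giving maximum string length 3.
Counting accepting paths from p6 by length: 2 of length 1, 2 of length 3. Total 4.

4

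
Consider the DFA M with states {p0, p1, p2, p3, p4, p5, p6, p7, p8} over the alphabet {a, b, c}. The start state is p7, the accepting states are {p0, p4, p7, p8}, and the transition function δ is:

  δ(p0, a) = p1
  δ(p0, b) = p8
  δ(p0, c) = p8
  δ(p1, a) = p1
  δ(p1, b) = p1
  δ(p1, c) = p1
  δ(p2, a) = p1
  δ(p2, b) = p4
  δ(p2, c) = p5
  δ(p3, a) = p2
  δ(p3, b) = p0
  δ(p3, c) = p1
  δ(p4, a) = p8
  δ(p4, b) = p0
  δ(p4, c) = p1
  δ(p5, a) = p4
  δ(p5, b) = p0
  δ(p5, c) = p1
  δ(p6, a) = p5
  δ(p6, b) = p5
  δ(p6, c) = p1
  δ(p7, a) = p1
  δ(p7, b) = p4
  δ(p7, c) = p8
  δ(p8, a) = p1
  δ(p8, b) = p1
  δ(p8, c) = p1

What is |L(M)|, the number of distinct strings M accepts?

The useful subgraph on states {p0, p4, p7, p8} is acyclic, so L(M) is finite; the longest accepting path visits 4 useful states, giving maximum string length 3.
Counting accepting paths from p7 by length: 1 of length 0, 2 of length 1, 2 of length 2, 2 of length 3. Total 7.

7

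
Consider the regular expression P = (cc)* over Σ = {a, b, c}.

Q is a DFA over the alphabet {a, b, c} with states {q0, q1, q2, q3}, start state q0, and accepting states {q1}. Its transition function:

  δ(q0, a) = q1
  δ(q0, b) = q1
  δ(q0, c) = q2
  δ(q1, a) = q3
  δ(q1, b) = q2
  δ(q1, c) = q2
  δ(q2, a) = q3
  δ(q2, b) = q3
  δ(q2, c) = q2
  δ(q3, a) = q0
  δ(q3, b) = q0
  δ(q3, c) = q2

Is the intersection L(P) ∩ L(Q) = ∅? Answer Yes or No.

Converting the expression P to a DFA (subset construction, then merging equivalent states) gives the minimal DFA with states {p0, p1, p2}, start state p0, accepting states {p0} and transitions p0: a→p1, b→p1, c→p2; p1: a→p1, b→p1, c→p1; p2: a→p1, b→p1, c→p0.
Exploring the product automaton P × Q from the start pair (p0, q0), following both machines on each input symbol, reaches 7 state pairs: (p0, q0), (p1, q1), (p2, q2), (p1, q3), (p1, q2), (p0, q2), (p1, q0).
P accepts in {p0} and Q accepts in {q1}; no reachable pair has both components accepting, so no string drives both machines to acceptance simultaneously and L(P) ∩ L(Q) = ∅.
So no string is accepted by both, and the intersection is empty.

Yes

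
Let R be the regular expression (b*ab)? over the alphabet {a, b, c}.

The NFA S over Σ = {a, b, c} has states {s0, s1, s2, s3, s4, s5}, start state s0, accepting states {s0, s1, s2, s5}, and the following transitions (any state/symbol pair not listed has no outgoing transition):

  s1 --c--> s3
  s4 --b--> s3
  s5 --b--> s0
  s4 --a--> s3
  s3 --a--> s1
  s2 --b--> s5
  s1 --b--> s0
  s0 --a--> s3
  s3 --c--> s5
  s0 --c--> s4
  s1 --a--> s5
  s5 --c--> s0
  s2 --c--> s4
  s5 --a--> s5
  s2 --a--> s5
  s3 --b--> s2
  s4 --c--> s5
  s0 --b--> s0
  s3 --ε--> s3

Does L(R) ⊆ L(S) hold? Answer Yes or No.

Converting the expression R to a DFA (subset construction, then merging equivalent states) gives the minimal DFA with states {r0, r1, r2, r3, r4}, start state r0, accepting states {r0, r4} and transitions r0: a→r1, b→r2, c→r3; r1: a→r3, b→r4, c→r3; r2: a→r1, b→r2, c→r3; r3: a→r3, b→r3, c→r3; r4: a→r3, b→r3, c→r3.
Exploring the product automaton R × S from the start pair (r0, s0), following both machines on each input symbol, reaches 10 state pairs: (r0, s0), (r1, s3), (r2, s0), (r3, s4), (r3, s1), (r4, s2), (r3, s5), (r3, s3), (r3, s0), (r3, s2).
R accepts in {r0, r4} and S accepts in {s0, s1, s2, s5}. The reachable pairs whose R-component is accepting are (r0, s0), (r4, s2); in each of them the S-component is accepting too, so the product for L(R) \ L(S) (R-component accepting, S-component rejecting) has no reachable accepting pair and the difference is empty.
Hence every string in L(R) is also in L(S).

Yes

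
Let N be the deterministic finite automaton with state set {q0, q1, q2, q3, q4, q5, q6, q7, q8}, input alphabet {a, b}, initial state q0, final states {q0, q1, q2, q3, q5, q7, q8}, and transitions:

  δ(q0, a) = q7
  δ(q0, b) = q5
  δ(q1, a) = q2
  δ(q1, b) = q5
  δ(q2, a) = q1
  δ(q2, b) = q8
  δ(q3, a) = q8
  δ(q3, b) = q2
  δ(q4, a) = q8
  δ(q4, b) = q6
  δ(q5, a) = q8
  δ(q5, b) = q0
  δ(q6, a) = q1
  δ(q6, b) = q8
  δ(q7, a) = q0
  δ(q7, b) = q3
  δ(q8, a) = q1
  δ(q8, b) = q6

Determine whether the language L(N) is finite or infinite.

infinite

State q8 is reachable from the start and can reach an accepting state, and it lies on the cycle q8 → q1 → q2 → q8.
Traversing that cycle any number of times yields accepted strings of unbounded length, so the language is infinite.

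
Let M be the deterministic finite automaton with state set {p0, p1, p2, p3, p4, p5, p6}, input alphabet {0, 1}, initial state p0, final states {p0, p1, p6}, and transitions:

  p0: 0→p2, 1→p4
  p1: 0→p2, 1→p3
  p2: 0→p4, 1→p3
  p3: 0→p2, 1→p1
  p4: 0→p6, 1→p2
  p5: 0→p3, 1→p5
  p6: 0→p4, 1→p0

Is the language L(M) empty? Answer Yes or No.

The empty string ε is accepted: the run p0 ends in the accepting state p0.
Since at least one string is accepted, L(M) is not empty.

No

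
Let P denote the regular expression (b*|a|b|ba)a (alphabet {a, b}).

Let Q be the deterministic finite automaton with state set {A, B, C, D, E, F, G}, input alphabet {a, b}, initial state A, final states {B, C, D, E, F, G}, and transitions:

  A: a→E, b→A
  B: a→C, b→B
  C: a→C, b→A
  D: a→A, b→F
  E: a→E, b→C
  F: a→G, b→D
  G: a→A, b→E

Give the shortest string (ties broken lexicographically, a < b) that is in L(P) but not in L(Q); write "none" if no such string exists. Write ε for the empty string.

none

Converting the expression P to a DFA (subset construction, then merging equivalent states) gives the minimal DFA with states {p0, p1, p2, p3, p4, p5}, start state p0, accepting states {p1, p3} and transitions p0: a→p1, b→p2; p1: a→p3, b→p4; p2: a→p1, b→p5; p3: a→p4, b→p4; p4: a→p4, b→p4; p5: a→p3, b→p5.
Exploring the product automaton P × Q from the start pair (p0, A), following both machines on each input symbol, reaches 8 state pairs: (p0, A), (p1, E), (p2, A), (p3, E), (p4, C), (p5, A), (p4, E), (p4, A).
P accepts in {p1, p3} and Q accepts in {B, C, D, E, F, G}. The reachable pairs whose P-component is accepting are (p1, E), (p3, E); in each of them the Q-component is accepting too, so the product for L(P) \ L(Q) (P-component accepting, Q-component rejecting) has no reachable accepting pair and the difference is empty.
So every string accepted by P is also accepted by Q: L(P) \ L(Q) = ∅ and there is no such string.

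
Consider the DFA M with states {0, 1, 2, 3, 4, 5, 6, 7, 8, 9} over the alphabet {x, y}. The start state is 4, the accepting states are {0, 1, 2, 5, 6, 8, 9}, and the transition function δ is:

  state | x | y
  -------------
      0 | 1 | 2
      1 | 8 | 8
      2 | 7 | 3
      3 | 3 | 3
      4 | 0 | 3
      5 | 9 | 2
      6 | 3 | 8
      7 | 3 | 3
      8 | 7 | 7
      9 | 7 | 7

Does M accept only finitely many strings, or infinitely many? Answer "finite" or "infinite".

The useful states (reachable from 4 and able to reach an accepting state) are {0, 1, 2, 4, 8}.
Restricted to these states the transition graph has no cycle, so every accepting path has bounded length and L is finite.

finite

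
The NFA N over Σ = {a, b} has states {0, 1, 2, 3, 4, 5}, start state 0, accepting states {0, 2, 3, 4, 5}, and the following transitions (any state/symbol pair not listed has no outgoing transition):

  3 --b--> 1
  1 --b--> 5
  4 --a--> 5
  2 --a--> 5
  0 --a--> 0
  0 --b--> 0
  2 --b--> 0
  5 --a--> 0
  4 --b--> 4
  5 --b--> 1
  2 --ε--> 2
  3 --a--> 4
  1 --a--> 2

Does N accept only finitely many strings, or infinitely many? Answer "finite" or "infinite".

State 0 is reachable from the start and can reach an accepting state, and it lies on the cycle 0 → 0.
Traversing that cycle any number of times yields accepted strings of unbounded length, so the language is infinite.

infinite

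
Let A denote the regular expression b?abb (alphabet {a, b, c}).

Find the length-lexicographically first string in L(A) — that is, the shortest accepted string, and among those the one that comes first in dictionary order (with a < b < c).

abb

By inspection of the expression, no string of length less than 3 matches, and abb is the lexicographically first match of length 3.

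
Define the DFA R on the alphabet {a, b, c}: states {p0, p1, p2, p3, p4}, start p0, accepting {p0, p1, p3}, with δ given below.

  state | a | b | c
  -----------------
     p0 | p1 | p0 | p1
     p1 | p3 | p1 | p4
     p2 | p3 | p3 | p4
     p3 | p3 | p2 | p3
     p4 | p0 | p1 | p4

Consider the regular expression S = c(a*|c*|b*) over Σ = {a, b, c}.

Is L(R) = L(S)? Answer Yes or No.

No

The empty string ε is accepted by R but rejected by S.
So L(R) ≠ L(S).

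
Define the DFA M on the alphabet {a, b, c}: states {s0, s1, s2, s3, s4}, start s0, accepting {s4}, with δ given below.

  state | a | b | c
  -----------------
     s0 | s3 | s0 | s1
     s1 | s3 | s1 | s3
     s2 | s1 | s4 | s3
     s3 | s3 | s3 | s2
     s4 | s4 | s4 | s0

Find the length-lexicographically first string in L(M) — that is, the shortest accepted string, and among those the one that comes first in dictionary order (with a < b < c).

A breadth-first search from s0 reaches an accepting state first via the path s0 → s3 → s2 → s4 on input acb.
No string of length < 3 is accepted (BFS exhausts all shorter strings without reaching an accepting state), and acb is the lexicographically least accepting string of length 3.

acb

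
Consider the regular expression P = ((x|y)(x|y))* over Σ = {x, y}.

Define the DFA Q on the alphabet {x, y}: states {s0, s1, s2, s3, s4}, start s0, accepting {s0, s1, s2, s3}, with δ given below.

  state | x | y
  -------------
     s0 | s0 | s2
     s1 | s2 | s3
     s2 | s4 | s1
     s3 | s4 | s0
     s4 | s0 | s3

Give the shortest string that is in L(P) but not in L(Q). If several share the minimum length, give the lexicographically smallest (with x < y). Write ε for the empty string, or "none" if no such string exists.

The string yx is accepted by P but not by Q.
No shorter string lies in the difference, and yx is the lexicographically first length-2 string in L(P) \ L(Q).

yx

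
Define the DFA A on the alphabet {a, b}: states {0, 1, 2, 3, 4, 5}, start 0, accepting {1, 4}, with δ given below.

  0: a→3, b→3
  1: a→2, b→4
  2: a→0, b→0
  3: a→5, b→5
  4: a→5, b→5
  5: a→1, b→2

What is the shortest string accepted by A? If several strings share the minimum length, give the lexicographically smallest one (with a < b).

A breadth-first search from 0 reaches an accepting state first via the path 0 → 3 → 5 → 1 on input aaa.
No string of length < 3 is accepted (BFS exhausts all shorter strings without reaching an accepting state), and aaa is the lexicographically least accepting string of length 3.

aaa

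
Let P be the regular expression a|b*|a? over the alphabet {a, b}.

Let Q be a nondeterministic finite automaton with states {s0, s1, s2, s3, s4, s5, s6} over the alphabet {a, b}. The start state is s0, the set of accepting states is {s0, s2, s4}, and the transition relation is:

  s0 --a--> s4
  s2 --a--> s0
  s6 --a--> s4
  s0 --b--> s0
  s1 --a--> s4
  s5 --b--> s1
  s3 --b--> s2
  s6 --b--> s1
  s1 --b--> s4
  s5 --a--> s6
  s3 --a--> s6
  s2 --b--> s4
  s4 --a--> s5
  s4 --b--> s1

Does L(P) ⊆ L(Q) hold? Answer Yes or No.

Converting the expression P to a DFA (subset construction, then merging equivalent states) gives the minimal DFA with states {p0, p1, p2, p3}, start state p0, accepting states {p0, p1, p2} and transitions p0: a→p1, b→p2; p1: a→p3, b→p3; p2: a→p3, b→p2; p3: a→p3, b→p3.
Exploring the product automaton P × Q from the start pair (p0, s0), following both machines on each input symbol, reaches 7 state pairs: (p0, s0), (p1, s4), (p2, s0), (p3, s5), (p3, s1), (p3, s4), (p3, s6).
P accepts in {p0, p1, p2} and Q accepts in {s0, s2, s4}. The reachable pairs whose P-component is accepting are (p0, s0), (p1, s4), (p2, s0); in each of them the Q-component is accepting too, so the product for L(P) \ L(Q) (P-component accepting, Q-component rejecting) has no reachable accepting pair and the difference is empty.
Hence every string in L(P) is also in L(Q).

Yes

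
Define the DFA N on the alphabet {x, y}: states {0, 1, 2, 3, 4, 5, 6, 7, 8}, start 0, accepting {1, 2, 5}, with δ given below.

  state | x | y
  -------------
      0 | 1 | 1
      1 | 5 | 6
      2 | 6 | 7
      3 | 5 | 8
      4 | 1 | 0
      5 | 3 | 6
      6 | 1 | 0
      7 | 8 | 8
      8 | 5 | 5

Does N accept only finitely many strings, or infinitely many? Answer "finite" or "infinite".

infinite

State 5 is reachable from the start and can reach an accepting state, and it lies on the cycle 5 → 3 → 8 → 5.
Traversing that cycle any number of times yields accepted strings of unbounded length, so the language is infinite.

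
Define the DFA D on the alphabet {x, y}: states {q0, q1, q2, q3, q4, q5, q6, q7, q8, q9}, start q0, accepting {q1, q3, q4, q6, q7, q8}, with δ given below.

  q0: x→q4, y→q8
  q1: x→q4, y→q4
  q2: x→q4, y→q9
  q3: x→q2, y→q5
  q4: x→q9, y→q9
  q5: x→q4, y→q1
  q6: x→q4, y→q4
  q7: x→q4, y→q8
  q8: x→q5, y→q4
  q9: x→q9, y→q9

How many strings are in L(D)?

7

The useful subgraph on states {q0, q1, q4, q5, q8} is acyclic, so L(D) is finite; the longest accepting path visits 5 useful states, giving maximum string length 4.
Counting accepting paths from q0 by length: 2 of length 1, 1 of length 2, 2 of length 3, 2 of length 4. Total 7.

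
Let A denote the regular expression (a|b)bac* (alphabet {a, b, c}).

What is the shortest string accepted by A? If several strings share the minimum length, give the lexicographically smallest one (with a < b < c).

By inspection of the expression, no string of length less than 3 matches, and aba is the lexicographically first match of length 3.

aba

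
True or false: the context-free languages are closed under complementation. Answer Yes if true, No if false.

CFLs are closed under union, so if they were also closed under complement they would be closed under intersection by De Morgan (L₁ ∩ L₂ is the complement of the union of the complements). But {aⁿbⁿcᵐ} ∩ {aᵐbⁿcⁿ} = {aⁿbⁿcⁿ} is not context-free although both operands are.

No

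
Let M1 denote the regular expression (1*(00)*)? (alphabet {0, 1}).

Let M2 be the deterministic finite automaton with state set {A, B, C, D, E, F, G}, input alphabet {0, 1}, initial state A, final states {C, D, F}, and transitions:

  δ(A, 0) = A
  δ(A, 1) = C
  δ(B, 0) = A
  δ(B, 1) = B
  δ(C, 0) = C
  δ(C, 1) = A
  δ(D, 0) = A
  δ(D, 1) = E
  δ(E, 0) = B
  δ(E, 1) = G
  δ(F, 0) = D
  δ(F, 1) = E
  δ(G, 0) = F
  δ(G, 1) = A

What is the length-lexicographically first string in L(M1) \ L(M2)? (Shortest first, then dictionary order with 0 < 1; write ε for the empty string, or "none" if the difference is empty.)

ε

The empty string ε is accepted by M1 but not by M2.
Since ε is the unique shortest string, it is the required witness.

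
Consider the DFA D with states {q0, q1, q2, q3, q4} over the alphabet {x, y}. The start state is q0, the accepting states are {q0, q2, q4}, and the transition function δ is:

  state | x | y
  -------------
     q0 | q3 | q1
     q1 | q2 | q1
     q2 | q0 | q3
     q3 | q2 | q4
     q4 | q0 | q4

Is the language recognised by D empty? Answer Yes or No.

No

The empty string ε is accepted: the run q0 ends in the accepting state q0.
Since at least one string is accepted, L(D) is not empty.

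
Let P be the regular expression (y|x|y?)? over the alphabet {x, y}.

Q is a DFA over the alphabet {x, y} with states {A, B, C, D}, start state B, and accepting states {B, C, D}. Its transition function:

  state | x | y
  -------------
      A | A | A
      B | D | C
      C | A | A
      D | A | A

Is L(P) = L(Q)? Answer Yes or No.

Yes

Converting the expression P to a DFA (subset construction, then merging equivalent states) gives the minimal DFA with states {p0, p1, p2}, start state p0, accepting states {p0, p1} and transitions p0: x→p1, y→p1; p1: x→p2, y→p2; p2: x→p2, y→p2.
Exploring the product automaton P × Q from the start pair (p0, B), following both machines on each input symbol, reaches 4 state pairs: (p0, B), (p1, D), (p1, C), (p2, A).
P accepts in {p0, p1} and Q accepts in {B, C, D}. In every reachable pair the two components are either both accepting — (p0, B), (p1, D), (p1, C) — or both non-accepting, so no string is accepted by exactly one of the machines: L(P) \ L(Q) and L(Q) \ L(P) are both empty.
Hence every string is accepted by P iff it is accepted by Q, and the two languages coincide.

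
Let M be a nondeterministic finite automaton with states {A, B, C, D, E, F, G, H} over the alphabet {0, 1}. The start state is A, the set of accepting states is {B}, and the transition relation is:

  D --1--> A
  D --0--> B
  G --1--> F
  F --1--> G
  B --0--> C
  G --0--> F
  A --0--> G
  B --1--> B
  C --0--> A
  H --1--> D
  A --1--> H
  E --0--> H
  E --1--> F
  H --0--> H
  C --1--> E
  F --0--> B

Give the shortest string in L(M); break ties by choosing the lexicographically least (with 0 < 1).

000

A breadth-first search from A reaches an accepting state first via the path A → G → F → B on input 000.
No string of length < 3 is accepted (BFS exhausts all shorter strings without reaching an accepting state), and 000 is the lexicographically least accepting string of length 3.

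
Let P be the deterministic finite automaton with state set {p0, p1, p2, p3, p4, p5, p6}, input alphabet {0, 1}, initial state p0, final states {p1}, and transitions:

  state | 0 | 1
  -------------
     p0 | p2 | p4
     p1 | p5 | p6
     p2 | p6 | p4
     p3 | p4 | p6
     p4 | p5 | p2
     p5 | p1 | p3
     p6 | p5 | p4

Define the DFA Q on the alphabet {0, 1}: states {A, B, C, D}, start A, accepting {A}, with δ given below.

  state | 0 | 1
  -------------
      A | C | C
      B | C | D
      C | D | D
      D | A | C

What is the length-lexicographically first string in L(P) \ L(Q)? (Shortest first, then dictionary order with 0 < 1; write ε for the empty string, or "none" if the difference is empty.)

0000

The string 0000 is accepted by P but not by Q.
No shorter string lies in the difference, and 0000 is the lexicographically first length-4 string in L(P) \ L(Q).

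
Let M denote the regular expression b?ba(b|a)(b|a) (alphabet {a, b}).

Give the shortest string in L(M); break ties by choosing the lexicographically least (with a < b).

baaa

By inspection of the expression, no string of length less than 4 matches, and baaa is the lexicographically first match of length 4.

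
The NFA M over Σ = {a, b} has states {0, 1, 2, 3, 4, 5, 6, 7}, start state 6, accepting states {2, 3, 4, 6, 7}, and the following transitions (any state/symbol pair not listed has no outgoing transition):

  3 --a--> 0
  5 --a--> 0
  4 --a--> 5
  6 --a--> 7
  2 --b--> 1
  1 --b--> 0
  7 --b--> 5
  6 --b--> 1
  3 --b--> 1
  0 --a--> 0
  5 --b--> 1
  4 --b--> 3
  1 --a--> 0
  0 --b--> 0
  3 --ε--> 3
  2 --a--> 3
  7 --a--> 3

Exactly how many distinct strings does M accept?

The useful subgraph on states {3, 6, 7} is acyclic, so L(M) is finite; the longest accepting path visits 3 useful states, giving maximum string length 2.
Counting accepting paths from 6 by length: 1 of length 0, 1 of length 1, 1 of length 2. Total 3.

3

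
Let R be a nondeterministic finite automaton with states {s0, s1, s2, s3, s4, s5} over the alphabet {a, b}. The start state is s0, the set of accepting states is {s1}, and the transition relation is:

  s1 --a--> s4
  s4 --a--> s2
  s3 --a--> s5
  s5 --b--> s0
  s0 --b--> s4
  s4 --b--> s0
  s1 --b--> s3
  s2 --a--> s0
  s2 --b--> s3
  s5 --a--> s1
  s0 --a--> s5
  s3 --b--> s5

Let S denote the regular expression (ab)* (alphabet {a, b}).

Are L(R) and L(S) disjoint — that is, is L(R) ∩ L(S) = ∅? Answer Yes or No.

Converting the expression S to a DFA (subset construction, then merging equivalent states) gives the minimal DFA with states {r0, r1, r2}, start state r0, accepting states {r0} and transitions r0: a→r1, b→r2; r1: a→r2, b→r0; r2: a→r2, b→r2.
Exploring the product automaton R × S from the start pair (s0, r0), following both machines on each input symbol, reaches 8 state pairs: (s0, r0), (s5, r1), (s4, r2), (s1, r2), (s2, r2), (s0, r2), (s3, r2), (s5, r2).
R accepts in {s1} and S accepts in {r0}; no reachable pair has both components accepting, so no string drives both machines to acceptance simultaneously and L(R) ∩ L(S) = ∅.
So no string is accepted by both, and the intersection is empty.

Yes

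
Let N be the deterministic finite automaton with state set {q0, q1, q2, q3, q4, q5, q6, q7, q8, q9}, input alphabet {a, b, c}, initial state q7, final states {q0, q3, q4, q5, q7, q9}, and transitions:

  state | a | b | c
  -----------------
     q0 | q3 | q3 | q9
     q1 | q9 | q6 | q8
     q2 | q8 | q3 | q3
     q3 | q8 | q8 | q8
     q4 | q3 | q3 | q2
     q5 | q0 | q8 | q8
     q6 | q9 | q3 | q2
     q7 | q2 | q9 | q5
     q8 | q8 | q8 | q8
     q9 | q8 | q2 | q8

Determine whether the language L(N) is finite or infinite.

finite

The useful states (reachable from q7 and able to reach an accepting state) are {q0, q2, q3, q5, q7, q9}.
Restricted to these states the transition graph has no cycle, so every accepting path has bounded length and L is finite.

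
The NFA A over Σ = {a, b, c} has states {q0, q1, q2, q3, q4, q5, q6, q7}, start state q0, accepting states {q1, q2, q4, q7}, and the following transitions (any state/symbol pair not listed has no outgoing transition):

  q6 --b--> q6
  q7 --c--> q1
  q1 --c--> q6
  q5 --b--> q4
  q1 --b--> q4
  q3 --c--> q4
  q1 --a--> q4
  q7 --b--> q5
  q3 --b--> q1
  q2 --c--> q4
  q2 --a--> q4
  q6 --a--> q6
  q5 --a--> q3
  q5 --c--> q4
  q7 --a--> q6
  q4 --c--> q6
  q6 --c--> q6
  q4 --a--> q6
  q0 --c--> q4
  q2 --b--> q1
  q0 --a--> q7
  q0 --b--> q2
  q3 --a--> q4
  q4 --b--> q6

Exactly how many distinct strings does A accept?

18

The useful subgraph on states {q0, q1, q2, q3, q4, q5, q7} is acyclic, so L(A) is finite; the longest accepting path visits 6 useful states, giving maximum string length 5.
Counting accepting paths from q0 by length: 3 of length 1, 4 of length 2, 6 of length 3, 3 of length 4, 2 of length 5. Total 18.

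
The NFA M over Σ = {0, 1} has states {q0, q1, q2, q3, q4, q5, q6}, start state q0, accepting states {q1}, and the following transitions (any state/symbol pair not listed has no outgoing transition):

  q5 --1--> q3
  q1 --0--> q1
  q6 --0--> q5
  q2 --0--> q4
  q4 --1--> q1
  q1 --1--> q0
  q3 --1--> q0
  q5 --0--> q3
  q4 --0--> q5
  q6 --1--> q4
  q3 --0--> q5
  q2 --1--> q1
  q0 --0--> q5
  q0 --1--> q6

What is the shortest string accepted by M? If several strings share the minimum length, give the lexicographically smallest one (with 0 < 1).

111

A breadth-first search from q0 reaches an accepting state first via the path q0 → q6 → q4 → q1 on input 111.
No string of length < 3 is accepted (BFS exhausts all shorter strings without reaching an accepting state), and 111 is the lexicographically least accepting string of length 3.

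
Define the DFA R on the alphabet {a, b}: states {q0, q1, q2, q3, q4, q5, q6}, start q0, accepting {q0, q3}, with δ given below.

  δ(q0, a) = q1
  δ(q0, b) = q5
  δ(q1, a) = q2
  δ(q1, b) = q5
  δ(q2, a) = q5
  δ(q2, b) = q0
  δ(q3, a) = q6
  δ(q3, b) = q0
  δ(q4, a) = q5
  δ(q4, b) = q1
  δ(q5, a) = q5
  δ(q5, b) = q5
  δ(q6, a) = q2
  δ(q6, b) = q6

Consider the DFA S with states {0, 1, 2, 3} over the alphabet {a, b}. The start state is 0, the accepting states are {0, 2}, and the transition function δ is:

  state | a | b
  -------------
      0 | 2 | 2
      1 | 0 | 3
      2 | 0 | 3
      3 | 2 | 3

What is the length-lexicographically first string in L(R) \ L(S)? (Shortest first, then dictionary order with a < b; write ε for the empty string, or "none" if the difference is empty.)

The string aabaab is accepted by R but not by S.
No shorter string lies in the difference, and aabaab is the lexicographically first length-6 string in L(R) \ L(S).

aabaab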